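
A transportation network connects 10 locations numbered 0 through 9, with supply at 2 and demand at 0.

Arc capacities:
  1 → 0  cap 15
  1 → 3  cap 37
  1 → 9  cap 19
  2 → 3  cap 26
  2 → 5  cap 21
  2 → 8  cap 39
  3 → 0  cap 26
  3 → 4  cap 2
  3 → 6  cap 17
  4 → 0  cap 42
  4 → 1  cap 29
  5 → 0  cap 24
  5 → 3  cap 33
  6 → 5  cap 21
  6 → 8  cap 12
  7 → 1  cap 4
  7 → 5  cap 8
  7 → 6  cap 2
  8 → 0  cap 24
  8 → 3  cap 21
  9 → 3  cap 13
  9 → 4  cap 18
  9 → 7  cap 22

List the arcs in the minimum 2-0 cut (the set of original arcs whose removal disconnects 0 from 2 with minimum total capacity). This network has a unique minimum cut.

Min-cut arcs: {(3,0), (3,4), (5,0), (8,0)} (total capacity 76)

augment #1: 2→3→0 push 26
augment #2: 2→5→0 push 21
augment #3: 2→8→0 push 24
augment #4: 2→8→3→4→0 push 2
augment #5: 2→8→3→6→5→0 push 3
max flow = 76; residual-reachable set from 2 gives S-side
cut edges (S→T): {(3,0), (3,4), (5,0), (8,0)} total cap 76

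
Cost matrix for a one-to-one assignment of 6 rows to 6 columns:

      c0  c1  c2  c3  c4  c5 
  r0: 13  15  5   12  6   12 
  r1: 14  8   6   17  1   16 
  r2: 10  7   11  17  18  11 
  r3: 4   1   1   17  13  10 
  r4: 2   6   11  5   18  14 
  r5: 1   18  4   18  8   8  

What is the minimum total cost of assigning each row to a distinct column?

Minimum assignment cost: 24

optimal assignment: row0→col2 (cost 5), row1→col4 (cost 1), row2→col5 (cost 11), row3→col1 (cost 1), row4→col3 (cost 5), row5→col0 (cost 1)
total = 5 + 1 + 11 + 1 + 5 + 1 = 24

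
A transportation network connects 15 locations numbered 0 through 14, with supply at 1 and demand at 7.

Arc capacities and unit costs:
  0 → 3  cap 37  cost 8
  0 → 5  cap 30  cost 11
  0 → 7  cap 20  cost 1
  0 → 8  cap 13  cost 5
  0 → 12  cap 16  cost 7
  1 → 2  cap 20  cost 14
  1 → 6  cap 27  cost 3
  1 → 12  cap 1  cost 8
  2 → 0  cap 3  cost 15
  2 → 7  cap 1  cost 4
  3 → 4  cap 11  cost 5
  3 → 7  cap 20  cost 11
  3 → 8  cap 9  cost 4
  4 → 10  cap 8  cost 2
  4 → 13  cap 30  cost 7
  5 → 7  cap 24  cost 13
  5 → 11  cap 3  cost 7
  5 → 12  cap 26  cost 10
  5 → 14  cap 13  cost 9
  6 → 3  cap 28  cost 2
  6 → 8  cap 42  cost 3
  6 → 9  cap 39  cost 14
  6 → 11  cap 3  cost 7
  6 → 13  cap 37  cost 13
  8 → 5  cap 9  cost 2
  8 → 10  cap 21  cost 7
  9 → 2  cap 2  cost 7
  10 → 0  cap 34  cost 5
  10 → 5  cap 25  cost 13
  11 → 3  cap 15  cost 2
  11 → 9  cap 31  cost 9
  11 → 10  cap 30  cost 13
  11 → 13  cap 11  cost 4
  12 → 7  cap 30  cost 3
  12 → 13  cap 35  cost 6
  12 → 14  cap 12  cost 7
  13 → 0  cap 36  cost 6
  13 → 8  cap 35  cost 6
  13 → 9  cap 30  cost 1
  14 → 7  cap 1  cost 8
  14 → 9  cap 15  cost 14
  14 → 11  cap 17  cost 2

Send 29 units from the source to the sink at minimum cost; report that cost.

shortest-cost path #1: 1→12→7 push 1 @ unit cost 11 (adds 11)
shortest-cost path #2: 1→6→3→7 push 20 @ unit cost 16 (adds 320)
shortest-cost path #3: 1→2→7 push 1 @ unit cost 18 (adds 18)
shortest-cost path #4: 1→6→3→4→10→0→7 push 7 @ unit cost 18 (adds 126)
total cost = 475

Minimum cost for 29 units: 475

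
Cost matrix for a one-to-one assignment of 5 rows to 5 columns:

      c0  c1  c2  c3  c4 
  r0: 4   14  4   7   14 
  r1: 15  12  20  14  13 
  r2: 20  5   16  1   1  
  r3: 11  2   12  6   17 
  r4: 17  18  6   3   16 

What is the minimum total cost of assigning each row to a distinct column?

Minimum assignment cost: 25

optimal assignment: row0→col2 (cost 4), row1→col0 (cost 15), row2→col4 (cost 1), row3→col1 (cost 2), row4→col3 (cost 3)
total = 4 + 15 + 1 + 2 + 3 = 25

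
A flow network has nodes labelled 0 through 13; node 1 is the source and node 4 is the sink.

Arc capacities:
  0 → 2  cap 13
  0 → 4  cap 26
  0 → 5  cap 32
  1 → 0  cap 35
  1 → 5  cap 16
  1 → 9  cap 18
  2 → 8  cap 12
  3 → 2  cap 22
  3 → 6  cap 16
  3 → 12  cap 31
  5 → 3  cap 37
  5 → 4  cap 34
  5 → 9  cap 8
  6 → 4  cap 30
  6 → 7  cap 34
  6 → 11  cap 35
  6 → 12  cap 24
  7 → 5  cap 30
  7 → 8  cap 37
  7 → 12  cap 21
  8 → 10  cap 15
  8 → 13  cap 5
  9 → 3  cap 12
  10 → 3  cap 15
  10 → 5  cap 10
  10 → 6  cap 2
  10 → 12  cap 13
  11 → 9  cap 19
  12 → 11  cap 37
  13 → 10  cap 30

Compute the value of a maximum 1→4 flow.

Maximum flow value: 63

augment #1: 1→0→4 bottleneck 26, total now 26
augment #2: 1→5→4 bottleneck 16, total now 42
augment #3: 1→0→5→4 bottleneck 9, total now 51
augment #4: 1→9→3→6→4 bottleneck 12, total now 63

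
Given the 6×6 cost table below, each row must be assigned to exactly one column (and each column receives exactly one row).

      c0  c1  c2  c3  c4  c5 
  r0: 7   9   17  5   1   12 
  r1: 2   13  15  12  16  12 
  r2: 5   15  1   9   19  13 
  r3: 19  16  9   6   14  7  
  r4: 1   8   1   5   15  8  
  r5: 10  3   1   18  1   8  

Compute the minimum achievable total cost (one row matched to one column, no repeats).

optimal assignment: row0→col4 (cost 1), row1→col0 (cost 2), row2→col2 (cost 1), row3→col5 (cost 7), row4→col3 (cost 5), row5→col1 (cost 3)
total = 1 + 2 + 1 + 7 + 5 + 3 = 19

Minimum assignment cost: 19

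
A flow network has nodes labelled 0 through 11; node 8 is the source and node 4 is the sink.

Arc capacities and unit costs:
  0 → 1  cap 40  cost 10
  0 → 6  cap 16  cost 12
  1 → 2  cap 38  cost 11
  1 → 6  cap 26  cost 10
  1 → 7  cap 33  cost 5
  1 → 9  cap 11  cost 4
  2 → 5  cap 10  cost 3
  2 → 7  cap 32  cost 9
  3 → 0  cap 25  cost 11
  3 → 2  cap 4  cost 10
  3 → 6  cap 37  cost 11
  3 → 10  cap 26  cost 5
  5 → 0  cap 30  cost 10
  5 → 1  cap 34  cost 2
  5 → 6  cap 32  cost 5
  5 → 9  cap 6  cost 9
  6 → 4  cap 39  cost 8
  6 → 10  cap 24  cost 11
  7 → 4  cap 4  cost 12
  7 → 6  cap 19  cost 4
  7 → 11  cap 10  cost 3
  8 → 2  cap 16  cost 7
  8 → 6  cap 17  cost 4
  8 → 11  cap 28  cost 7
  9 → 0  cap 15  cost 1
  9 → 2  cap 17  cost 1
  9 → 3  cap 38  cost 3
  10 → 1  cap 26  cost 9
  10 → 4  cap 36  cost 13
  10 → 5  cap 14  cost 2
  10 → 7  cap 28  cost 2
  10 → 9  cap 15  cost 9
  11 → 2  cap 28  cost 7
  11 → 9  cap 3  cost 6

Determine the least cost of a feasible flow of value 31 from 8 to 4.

Minimum cost for 31 units: 546

shortest-cost path #1: 8→6→4 push 17 @ unit cost 12 (adds 204)
shortest-cost path #2: 8→2→5→6→4 push 10 @ unit cost 23 (adds 230)
shortest-cost path #3: 8→2→7→4 push 4 @ unit cost 28 (adds 112)
total cost = 546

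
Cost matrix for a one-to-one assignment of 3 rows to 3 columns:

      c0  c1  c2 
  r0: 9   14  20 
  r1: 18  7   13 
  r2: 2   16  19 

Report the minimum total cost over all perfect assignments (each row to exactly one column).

one of 2 optimal assignments: row0→col1 (cost 14), row1→col2 (cost 13), row2→col0 (cost 2)
total = 14 + 13 + 2 = 29

Minimum assignment cost: 29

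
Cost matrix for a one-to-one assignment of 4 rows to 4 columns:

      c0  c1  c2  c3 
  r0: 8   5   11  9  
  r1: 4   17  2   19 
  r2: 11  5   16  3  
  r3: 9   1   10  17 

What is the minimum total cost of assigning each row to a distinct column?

optimal assignment: row0→col0 (cost 8), row1→col2 (cost 2), row2→col3 (cost 3), row3→col1 (cost 1)
total = 8 + 2 + 3 + 1 = 14

Minimum assignment cost: 14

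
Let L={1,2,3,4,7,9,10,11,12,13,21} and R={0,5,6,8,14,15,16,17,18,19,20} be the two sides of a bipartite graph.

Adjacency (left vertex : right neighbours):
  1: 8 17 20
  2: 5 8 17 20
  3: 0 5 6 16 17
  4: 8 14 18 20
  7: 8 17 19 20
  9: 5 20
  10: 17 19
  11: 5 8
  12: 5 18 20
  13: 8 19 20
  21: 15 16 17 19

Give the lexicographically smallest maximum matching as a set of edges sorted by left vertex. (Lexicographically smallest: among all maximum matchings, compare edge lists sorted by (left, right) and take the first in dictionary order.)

|M| = 9 (so the lex-smallest maximum matching has 9 edges)
process left vertices in ascending order; for each, take the smallest-labelled available neighbour that still permits 9 edges overall, or leave it unmatched if none does
lex-smallest matching: {1-8, 2-5, 3-0, 4-14, 7-17, 9-20, 10-19, 12-18, 21-15}

Lex-smallest maximum matching: {(1,8), (2,5), (3,0), (4,14), (7,17), (9,20), (10,19), (12,18), (21,15)}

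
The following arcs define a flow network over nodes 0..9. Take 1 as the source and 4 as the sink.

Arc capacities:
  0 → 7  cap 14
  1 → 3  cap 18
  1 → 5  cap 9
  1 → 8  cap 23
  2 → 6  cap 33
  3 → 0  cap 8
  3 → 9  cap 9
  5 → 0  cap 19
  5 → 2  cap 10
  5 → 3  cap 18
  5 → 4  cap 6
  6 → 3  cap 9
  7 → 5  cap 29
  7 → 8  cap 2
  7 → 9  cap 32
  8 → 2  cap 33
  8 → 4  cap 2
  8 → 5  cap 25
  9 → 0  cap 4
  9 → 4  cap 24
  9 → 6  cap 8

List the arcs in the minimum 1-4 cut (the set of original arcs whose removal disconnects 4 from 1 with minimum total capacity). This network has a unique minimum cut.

Min-cut arcs: {(0,7), (3,9), (5,4), (8,4)} (total capacity 31)

augment #1: 1→5→4 push 6
augment #2: 1→8→4 push 2
augment #3: 1→3→9→4 push 9
augment #4: 1→3→0→7→9→4 push 8
augment #5: 1→5→0→7→9→4 push 3
augment #6: 1→8→5→0→7→9→4 push 3
max flow = 31; residual-reachable set from 1 gives S-side
cut edges (S→T): {(0,7), (3,9), (5,4), (8,4)} total cap 31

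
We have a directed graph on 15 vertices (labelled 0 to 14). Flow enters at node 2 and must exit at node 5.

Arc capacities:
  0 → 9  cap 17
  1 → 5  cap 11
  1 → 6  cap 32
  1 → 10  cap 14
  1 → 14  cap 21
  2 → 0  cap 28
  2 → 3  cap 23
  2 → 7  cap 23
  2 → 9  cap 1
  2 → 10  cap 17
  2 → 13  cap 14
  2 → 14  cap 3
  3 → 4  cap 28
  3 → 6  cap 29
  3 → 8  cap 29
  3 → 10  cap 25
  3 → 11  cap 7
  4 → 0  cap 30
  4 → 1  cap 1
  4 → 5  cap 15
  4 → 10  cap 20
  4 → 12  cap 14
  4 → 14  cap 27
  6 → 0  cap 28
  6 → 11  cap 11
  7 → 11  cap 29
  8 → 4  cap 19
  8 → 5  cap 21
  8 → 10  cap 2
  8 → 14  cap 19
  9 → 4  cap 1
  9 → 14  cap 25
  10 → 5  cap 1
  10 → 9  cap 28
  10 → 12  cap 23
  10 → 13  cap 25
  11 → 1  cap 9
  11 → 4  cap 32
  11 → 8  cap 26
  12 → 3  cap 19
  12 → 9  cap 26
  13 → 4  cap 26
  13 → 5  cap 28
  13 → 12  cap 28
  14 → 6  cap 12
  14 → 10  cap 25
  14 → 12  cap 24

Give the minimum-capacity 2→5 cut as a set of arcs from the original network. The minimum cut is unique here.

augment #1: 2→10→5 push 1
augment #2: 2→13→5 push 14
augment #3: 2→3→4→5 push 15
augment #4: 2→3→8→5 push 8
augment #5: 2→10→13→5 push 14
augment #6: 2→7→11→1→5 push 9
augment #7: 2→7→11→8→5 push 13
augment #8: 2→9→4→1→5 push 1
max flow = 75; residual-reachable set from 2 gives S-side
cut edges (S→T): {(4,1), (4,5), (8,5), (10,5), (11,1), (13,5)} total cap 75

Min-cut arcs: {(4,1), (4,5), (8,5), (10,5), (11,1), (13,5)} (total capacity 75)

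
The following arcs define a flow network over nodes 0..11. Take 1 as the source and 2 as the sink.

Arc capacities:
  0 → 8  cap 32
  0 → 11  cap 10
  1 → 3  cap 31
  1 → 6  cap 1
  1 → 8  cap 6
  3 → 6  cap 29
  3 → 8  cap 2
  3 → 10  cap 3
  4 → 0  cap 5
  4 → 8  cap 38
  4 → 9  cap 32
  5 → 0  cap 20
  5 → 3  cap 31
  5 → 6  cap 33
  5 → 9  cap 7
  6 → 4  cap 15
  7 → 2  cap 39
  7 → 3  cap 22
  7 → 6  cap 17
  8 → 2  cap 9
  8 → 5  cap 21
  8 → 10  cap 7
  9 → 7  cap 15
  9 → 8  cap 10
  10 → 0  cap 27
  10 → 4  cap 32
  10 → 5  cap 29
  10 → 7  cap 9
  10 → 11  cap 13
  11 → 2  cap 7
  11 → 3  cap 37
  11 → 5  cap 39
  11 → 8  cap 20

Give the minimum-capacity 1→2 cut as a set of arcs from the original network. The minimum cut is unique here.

augment #1: 1→8→2 push 6
augment #2: 1→3→8→2 push 2
augment #3: 1→3→10→7→2 push 3
augment #4: 1→6→4→8→2 push 1
augment #5: 1→3→6→4→0→11→2 push 5
augment #6: 1→3→6→4→9→7→2 push 9
max flow = 26; residual-reachable set from 1 gives S-side
cut edges (S→T): {(1,8), (3,8), (3,10), (6,4)} total cap 26

Min-cut arcs: {(1,8), (3,8), (3,10), (6,4)} (total capacity 26)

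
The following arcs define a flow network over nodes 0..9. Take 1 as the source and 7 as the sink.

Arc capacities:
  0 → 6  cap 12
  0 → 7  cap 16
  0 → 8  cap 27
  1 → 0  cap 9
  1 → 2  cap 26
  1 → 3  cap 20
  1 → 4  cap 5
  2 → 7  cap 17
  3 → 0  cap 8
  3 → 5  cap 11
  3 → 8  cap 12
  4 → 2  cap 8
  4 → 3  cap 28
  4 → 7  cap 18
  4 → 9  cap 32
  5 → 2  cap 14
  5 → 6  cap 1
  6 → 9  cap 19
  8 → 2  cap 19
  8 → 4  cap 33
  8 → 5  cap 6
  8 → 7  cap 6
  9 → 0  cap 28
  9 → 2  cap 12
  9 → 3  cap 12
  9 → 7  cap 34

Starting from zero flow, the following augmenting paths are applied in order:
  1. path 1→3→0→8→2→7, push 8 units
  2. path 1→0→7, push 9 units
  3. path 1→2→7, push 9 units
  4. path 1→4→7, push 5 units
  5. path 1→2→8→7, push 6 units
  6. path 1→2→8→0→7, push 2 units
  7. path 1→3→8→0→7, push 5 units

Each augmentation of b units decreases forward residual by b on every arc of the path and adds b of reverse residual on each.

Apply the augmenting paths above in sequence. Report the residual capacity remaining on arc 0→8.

after path 1 (1→3→0→8→2→7, push 8): res(0,8)=19
after path 2 (1→0→7, push 9): res(0,8)=19
after path 3 (1→2→7, push 9): res(0,8)=19
after path 4 (1→4→7, push 5): res(0,8)=19
after path 5 (1→2→8→7, push 6): res(0,8)=19
after path 6 (1→2→8→0→7, push 2): res(0,8)=21
after path 7 (1→3→8→0→7, push 5): res(0,8)=26

Residual capacity of (0,8): 26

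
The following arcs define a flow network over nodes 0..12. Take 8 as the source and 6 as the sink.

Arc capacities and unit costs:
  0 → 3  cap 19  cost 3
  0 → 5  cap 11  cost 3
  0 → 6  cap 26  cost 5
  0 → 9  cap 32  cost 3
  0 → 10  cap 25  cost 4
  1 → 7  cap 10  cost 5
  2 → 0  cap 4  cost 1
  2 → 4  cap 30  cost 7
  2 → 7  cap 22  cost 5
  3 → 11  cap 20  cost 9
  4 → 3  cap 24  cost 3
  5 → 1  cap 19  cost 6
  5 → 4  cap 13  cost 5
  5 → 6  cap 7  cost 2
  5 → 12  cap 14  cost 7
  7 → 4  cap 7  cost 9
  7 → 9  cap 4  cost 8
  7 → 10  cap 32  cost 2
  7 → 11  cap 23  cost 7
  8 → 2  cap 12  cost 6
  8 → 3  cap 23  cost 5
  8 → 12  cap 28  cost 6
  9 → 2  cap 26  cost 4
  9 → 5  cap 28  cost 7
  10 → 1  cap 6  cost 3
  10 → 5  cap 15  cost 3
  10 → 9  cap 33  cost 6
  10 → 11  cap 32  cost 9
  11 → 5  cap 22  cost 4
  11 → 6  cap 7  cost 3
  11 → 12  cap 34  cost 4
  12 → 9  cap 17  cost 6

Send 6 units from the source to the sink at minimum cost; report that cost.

shortest-cost path #1: 8→2→0→6 push 4 @ unit cost 12 (adds 48)
shortest-cost path #2: 8→3→11→6 push 2 @ unit cost 17 (adds 34)
total cost = 82

Minimum cost for 6 units: 82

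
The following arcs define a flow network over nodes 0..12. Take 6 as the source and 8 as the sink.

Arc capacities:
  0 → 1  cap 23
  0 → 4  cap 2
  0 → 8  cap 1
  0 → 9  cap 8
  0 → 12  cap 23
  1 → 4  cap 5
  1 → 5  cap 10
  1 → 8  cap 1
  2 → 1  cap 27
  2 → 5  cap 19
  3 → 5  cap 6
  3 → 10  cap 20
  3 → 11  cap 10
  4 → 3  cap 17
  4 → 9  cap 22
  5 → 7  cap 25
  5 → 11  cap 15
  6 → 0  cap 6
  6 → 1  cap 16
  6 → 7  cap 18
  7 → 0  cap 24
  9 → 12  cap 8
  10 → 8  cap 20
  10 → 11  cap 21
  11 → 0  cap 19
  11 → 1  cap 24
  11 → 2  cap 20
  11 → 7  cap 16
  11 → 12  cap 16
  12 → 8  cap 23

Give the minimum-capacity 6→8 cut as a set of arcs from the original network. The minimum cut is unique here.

Min-cut arcs: {(0,4), (0,8), (1,4), (1,8), (12,8)} (total capacity 32)

augment #1: 6→0→8 push 1
augment #2: 6→1→8 push 1
augment #3: 6→0→12→8 push 5
augment #4: 6→7→0→12→8 push 18
augment #5: 6→1→4→3→10→8 push 5
augment #6: 6→1→5→7→0→4→3→10→8 push 2
max flow = 32; residual-reachable set from 6 gives S-side
cut edges (S→T): {(0,4), (0,8), (1,4), (1,8), (12,8)} total cap 32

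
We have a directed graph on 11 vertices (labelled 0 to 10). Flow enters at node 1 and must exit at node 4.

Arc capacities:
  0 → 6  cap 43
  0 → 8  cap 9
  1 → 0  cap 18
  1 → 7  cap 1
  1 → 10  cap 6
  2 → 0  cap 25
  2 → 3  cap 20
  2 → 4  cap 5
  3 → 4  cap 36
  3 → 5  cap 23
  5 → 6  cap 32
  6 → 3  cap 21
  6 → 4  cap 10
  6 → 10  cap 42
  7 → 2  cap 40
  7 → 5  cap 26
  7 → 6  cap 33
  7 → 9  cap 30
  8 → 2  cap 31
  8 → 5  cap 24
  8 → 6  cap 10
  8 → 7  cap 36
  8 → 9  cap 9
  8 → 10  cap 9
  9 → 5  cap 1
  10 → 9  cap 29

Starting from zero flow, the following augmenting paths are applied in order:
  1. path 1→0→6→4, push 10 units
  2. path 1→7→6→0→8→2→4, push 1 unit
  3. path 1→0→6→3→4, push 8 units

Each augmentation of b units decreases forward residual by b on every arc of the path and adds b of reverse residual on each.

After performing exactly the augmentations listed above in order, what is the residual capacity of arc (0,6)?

after path 1 (1→0→6→4, push 10): res(0,6)=33
after path 2 (1→7→6→0→8→2→4, push 1): res(0,6)=34
after path 3 (1→0→6→3→4, push 8): res(0,6)=26

Residual capacity of (0,6): 26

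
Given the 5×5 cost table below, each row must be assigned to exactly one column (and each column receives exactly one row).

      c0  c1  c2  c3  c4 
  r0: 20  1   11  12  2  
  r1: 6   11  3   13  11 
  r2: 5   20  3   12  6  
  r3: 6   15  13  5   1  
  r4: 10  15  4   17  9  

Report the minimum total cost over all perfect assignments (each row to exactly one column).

optimal assignment: row0→col1 (cost 1), row1→col0 (cost 6), row2→col4 (cost 6), row3→col3 (cost 5), row4→col2 (cost 4)
total = 1 + 6 + 6 + 5 + 4 = 22

Minimum assignment cost: 22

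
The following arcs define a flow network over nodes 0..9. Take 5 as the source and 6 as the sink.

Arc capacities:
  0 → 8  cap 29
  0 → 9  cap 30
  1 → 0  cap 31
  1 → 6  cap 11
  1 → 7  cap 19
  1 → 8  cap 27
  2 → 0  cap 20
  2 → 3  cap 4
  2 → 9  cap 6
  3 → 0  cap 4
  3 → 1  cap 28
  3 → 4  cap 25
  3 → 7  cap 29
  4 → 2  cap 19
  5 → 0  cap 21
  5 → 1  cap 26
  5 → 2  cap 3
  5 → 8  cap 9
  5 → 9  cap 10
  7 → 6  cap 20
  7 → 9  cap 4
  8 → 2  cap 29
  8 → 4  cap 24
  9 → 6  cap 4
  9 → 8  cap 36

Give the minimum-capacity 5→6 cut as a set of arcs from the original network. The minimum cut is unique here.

augment #1: 5→1→6 push 11
augment #2: 5→9→6 push 4
augment #3: 5→1→7→6 push 15
augment #4: 5→2→3→7→6 push 3
augment #5: 5→8→2→3→7→6 push 1
max flow = 34; residual-reachable set from 5 gives S-side
cut edges (S→T): {(2,3), (5,1), (9,6)} total cap 34

Min-cut arcs: {(2,3), (5,1), (9,6)} (total capacity 34)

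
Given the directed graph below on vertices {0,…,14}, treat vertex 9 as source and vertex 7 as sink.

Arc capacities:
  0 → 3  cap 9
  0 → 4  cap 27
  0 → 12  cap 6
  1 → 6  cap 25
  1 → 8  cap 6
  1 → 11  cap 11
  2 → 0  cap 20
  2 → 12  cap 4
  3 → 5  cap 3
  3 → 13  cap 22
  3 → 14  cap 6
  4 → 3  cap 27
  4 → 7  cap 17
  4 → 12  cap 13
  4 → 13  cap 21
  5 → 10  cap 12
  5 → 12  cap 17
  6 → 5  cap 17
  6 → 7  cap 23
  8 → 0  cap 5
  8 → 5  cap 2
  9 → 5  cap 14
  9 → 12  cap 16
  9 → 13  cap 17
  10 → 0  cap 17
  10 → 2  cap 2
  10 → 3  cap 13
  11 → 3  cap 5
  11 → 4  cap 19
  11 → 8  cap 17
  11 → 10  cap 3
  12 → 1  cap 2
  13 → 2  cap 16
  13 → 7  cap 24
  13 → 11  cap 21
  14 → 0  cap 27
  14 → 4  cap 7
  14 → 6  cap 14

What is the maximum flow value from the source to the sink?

augment #1: 9→13→7 bottleneck 17, total now 17
augment #2: 9→12→1→6→7 bottleneck 2, total now 19
augment #3: 9→5→10→0→4→7 bottleneck 12, total now 31

Maximum flow value: 31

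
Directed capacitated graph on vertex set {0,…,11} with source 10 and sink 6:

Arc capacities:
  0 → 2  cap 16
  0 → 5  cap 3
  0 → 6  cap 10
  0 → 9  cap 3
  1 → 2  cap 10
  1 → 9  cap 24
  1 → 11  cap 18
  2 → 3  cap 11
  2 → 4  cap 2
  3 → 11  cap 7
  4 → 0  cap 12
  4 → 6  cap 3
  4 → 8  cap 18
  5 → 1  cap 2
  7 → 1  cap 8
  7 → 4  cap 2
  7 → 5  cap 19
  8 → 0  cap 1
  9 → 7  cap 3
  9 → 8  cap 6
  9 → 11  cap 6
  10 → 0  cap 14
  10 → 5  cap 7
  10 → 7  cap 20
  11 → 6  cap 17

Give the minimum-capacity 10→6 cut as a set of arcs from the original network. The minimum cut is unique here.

Min-cut arcs: {(5,1), (7,1), (7,4), (10,0)} (total capacity 26)

augment #1: 10→0→6 push 10
augment #2: 10→7→4→6 push 2
augment #3: 10→0→2→4→6 push 1
augment #4: 10→0→9→11→6 push 3
augment #5: 10→5→1→11→6 push 2
augment #6: 10→7→1→11→6 push 8
max flow = 26; residual-reachable set from 10 gives S-side
cut edges (S→T): {(5,1), (7,1), (7,4), (10,0)} total cap 26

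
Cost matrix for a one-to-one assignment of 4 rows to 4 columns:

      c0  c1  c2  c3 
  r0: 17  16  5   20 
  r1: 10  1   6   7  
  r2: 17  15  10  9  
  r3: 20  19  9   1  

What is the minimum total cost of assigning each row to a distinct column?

optimal assignment: row0→col2 (cost 5), row1→col1 (cost 1), row2→col0 (cost 17), row3→col3 (cost 1)
total = 5 + 1 + 17 + 1 = 24

Minimum assignment cost: 24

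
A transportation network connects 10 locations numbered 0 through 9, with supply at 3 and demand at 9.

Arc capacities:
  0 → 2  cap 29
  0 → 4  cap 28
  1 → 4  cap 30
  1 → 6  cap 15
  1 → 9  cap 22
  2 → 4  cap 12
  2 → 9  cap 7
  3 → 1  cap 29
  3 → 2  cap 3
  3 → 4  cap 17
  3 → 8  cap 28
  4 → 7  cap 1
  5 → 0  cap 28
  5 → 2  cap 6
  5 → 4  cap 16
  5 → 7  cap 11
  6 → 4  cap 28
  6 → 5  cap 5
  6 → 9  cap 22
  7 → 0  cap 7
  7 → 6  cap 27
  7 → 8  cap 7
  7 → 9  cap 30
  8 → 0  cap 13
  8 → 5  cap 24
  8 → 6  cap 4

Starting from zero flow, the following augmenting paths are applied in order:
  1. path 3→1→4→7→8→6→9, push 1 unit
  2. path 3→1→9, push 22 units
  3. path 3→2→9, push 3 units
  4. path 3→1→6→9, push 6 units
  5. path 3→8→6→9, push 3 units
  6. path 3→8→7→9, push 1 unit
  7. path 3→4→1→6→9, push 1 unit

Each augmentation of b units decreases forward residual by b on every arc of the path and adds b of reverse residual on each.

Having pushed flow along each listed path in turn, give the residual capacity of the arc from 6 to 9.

Residual capacity of (6,9): 11

after path 1 (3→1→4→7→8→6→9, push 1): res(6,9)=21
after path 2 (3→1→9, push 22): res(6,9)=21
after path 3 (3→2→9, push 3): res(6,9)=21
after path 4 (3→1→6→9, push 6): res(6,9)=15
after path 5 (3→8→6→9, push 3): res(6,9)=12
after path 6 (3→8→7→9, push 1): res(6,9)=12
after path 7 (3→4→1→6→9, push 1): res(6,9)=11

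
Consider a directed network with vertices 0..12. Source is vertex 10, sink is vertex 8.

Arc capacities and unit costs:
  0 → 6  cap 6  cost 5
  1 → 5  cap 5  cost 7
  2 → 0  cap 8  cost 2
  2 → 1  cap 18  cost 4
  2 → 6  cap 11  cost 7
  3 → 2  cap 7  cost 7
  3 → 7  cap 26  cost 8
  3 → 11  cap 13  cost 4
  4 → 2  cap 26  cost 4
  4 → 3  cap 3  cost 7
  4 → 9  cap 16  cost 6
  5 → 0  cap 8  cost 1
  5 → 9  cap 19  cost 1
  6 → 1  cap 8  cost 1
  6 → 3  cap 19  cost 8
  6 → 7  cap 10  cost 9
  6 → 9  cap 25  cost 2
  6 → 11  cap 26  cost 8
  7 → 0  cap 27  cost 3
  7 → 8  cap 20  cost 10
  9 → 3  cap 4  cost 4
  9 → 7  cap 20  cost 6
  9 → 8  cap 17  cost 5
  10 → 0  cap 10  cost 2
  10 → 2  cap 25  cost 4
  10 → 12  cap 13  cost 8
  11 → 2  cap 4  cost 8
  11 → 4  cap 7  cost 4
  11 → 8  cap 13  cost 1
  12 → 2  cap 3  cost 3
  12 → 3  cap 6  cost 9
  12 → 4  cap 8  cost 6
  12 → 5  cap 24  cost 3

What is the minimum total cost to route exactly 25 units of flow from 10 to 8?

Minimum cost for 25 units: 429

shortest-cost path #1: 10→0→6→9→8 push 6 @ unit cost 14 (adds 84)
shortest-cost path #2: 10→12→5→9→8 push 11 @ unit cost 17 (adds 187)
shortest-cost path #3: 10→12→5→9→6→11→8 push 2 @ unit cost 19 (adds 38)
shortest-cost path #4: 10→2→6→11→8 push 6 @ unit cost 20 (adds 120)
total cost = 429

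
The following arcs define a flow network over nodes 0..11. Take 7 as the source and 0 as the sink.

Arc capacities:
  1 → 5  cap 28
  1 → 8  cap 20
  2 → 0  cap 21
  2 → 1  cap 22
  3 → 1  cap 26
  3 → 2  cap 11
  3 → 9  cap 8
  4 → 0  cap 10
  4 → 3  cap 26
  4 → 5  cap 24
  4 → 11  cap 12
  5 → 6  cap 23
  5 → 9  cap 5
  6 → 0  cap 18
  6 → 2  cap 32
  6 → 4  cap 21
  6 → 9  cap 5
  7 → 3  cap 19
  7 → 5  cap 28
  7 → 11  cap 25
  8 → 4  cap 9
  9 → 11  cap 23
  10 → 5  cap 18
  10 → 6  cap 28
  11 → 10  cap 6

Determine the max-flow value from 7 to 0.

augment #1: 7→3→2→0 bottleneck 11, total now 11
augment #2: 7→5→6→0 bottleneck 18, total now 29
augment #3: 7→5→6→2→0 bottleneck 5, total now 34
augment #4: 7→3→1→8→4→0 bottleneck 8, total now 42
augment #5: 7→11→10→6→2→0 bottleneck 5, total now 47
augment #6: 7→11→10→6→4→0 bottleneck 1, total now 48

Maximum flow value: 48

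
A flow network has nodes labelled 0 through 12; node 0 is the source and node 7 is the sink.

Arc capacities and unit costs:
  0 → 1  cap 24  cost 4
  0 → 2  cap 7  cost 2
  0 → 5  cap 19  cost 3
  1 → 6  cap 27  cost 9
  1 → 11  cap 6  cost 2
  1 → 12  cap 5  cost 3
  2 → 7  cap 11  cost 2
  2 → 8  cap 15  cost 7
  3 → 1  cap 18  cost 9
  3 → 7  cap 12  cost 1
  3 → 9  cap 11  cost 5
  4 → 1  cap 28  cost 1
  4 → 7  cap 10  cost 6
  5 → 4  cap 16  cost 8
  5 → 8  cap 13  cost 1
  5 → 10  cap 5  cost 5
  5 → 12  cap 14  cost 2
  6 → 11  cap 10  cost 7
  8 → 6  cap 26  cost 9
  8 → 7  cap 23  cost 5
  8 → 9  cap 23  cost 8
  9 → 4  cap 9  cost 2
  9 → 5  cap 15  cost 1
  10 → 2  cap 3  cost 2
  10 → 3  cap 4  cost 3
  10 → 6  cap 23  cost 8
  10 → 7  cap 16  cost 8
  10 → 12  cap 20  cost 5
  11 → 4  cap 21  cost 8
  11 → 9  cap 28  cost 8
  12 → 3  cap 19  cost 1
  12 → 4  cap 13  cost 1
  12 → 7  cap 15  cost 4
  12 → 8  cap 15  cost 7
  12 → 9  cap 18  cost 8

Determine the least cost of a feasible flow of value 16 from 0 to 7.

shortest-cost path #1: 0→2→7 push 7 @ unit cost 4 (adds 28)
shortest-cost path #2: 0→5→12→3→7 push 9 @ unit cost 7 (adds 63)
total cost = 91

Minimum cost for 16 units: 91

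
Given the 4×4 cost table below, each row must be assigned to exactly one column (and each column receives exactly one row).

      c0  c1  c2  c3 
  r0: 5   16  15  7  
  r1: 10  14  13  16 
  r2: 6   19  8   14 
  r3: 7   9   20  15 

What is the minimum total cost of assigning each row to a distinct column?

optimal assignment: row0→col3 (cost 7), row1→col0 (cost 10), row2→col2 (cost 8), row3→col1 (cost 9)
total = 7 + 10 + 8 + 9 = 34

Minimum assignment cost: 34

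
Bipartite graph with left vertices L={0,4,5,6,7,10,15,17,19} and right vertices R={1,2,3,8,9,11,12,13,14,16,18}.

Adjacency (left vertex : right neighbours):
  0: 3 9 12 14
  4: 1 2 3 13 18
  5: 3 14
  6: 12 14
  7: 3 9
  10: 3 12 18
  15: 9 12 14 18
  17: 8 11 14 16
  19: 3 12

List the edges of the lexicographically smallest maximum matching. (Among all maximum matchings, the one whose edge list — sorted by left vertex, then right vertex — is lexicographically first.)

Lex-smallest maximum matching: {(0,3), (4,1), (5,14), (6,12), (7,9), (10,18), (17,8)}

|M| = 7 (so the lex-smallest maximum matching has 7 edges)
process left vertices in ascending order; for each, take the smallest-labelled available neighbour that still permits 7 edges overall, or leave it unmatched if none does
lex-smallest matching: {0-3, 4-1, 5-14, 6-12, 7-9, 10-18, 17-8}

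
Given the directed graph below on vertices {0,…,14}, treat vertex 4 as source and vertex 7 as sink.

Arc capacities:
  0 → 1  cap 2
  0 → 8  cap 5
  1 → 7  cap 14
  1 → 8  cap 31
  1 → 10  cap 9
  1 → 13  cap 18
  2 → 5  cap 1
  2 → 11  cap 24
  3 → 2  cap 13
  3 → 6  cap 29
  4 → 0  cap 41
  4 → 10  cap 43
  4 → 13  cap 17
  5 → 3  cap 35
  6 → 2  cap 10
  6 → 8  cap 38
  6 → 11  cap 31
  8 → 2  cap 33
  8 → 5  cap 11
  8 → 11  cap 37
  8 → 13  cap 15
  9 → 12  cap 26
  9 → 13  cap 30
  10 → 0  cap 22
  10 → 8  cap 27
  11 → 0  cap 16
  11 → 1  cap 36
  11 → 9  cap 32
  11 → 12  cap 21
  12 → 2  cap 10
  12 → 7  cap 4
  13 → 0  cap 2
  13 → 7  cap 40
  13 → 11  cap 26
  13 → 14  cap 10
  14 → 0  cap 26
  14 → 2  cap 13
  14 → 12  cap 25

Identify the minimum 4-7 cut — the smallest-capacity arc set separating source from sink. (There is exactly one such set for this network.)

Min-cut arcs: {(0,1), (0,8), (4,13), (10,8)} (total capacity 51)

augment #1: 4→13→7 push 17
augment #2: 4→0→1→7 push 2
augment #3: 4→0→8→13→7 push 5
augment #4: 4→10→8→13→7 push 10
augment #5: 4→10→8→11→1→7 push 12
augment #6: 4→10→8→11→12→7 push 4
augment #7: 4→10→8→11→1→13→7 push 1
max flow = 51; residual-reachable set from 4 gives S-side
cut edges (S→T): {(0,1), (0,8), (4,13), (10,8)} total cap 51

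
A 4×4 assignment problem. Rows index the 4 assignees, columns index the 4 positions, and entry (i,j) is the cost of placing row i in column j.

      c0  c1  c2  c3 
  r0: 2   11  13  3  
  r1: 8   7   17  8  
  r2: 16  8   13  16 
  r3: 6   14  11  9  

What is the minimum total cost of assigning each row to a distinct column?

one of 2 optimal assignments: row0→col0 (cost 2), row1→col3 (cost 8), row2→col1 (cost 8), row3→col2 (cost 11)
total = 2 + 8 + 8 + 11 = 29

Minimum assignment cost: 29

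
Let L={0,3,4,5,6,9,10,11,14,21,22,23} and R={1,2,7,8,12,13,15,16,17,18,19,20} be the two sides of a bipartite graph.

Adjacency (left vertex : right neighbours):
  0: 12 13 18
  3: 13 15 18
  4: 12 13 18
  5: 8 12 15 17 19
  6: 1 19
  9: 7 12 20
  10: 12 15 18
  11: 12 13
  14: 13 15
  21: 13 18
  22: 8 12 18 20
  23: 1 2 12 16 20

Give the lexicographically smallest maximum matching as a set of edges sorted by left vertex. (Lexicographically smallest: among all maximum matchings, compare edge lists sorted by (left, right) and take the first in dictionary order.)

|M| = 9 (so the lex-smallest maximum matching has 9 edges)
process left vertices in ascending order; for each, take the smallest-labelled available neighbour that still permits 9 edges overall, or leave it unmatched if none does
lex-smallest matching: {0-12, 3-13, 4-18, 5-8, 6-1, 9-7, 10-15, 22-20, 23-2}

Lex-smallest maximum matching: {(0,12), (3,13), (4,18), (5,8), (6,1), (9,7), (10,15), (22,20), (23,2)}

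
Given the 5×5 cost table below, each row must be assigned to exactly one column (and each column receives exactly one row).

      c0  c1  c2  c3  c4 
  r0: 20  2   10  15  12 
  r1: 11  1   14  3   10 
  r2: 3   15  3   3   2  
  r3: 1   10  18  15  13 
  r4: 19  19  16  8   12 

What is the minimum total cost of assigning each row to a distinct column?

optimal assignment: row0→col1 (cost 2), row1→col3 (cost 3), row2→col2 (cost 3), row3→col0 (cost 1), row4→col4 (cost 12)
total = 2 + 3 + 3 + 1 + 12 = 21

Minimum assignment cost: 21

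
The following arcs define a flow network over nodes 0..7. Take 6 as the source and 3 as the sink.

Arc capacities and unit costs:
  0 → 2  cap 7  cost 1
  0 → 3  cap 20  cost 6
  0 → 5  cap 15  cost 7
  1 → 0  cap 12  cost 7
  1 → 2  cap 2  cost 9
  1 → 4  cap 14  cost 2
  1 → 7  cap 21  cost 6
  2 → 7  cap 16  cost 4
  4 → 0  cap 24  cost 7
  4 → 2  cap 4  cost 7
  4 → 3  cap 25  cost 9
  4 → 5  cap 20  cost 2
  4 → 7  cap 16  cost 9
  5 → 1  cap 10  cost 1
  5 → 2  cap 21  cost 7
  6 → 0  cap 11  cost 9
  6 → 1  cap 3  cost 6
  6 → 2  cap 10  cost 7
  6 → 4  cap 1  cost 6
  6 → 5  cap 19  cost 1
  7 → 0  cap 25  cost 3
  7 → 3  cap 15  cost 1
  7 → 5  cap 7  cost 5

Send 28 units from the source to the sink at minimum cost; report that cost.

Minimum cost for 28 units: 346

shortest-cost path #1: 6→5→1→7→3 push 10 @ unit cost 9 (adds 90)
shortest-cost path #2: 6→2→7→3 push 5 @ unit cost 12 (adds 60)
shortest-cost path #3: 6→0→3 push 11 @ unit cost 15 (adds 165)
shortest-cost path #4: 6→4→3 push 1 @ unit cost 15 (adds 15)
shortest-cost path #5: 6→2→7→1→4→3 push 1 @ unit cost 16 (adds 16)
total cost = 346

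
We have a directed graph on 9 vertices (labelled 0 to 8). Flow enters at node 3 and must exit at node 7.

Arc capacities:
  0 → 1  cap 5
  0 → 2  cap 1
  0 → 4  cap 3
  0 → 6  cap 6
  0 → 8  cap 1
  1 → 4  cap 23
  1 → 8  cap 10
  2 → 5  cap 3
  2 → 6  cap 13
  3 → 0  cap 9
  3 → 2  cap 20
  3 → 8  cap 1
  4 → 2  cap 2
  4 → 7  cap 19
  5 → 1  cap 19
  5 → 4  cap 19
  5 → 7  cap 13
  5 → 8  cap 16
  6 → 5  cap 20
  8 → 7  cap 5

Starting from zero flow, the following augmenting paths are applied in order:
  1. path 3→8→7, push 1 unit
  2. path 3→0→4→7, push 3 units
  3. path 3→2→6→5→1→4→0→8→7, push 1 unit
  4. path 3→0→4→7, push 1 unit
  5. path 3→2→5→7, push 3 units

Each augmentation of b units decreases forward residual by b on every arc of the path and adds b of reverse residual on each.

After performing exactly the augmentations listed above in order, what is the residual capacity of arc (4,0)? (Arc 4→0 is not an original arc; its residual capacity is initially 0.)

Residual capacity of (4,0): 3

after path 1 (3→8→7, push 1): res(4,0)=0
after path 2 (3→0→4→7, push 3): res(4,0)=3
after path 3 (3→2→6→5→1→4→0→8→7, push 1): res(4,0)=2
after path 4 (3→0→4→7, push 1): res(4,0)=3
after path 5 (3→2→5→7, push 3): res(4,0)=3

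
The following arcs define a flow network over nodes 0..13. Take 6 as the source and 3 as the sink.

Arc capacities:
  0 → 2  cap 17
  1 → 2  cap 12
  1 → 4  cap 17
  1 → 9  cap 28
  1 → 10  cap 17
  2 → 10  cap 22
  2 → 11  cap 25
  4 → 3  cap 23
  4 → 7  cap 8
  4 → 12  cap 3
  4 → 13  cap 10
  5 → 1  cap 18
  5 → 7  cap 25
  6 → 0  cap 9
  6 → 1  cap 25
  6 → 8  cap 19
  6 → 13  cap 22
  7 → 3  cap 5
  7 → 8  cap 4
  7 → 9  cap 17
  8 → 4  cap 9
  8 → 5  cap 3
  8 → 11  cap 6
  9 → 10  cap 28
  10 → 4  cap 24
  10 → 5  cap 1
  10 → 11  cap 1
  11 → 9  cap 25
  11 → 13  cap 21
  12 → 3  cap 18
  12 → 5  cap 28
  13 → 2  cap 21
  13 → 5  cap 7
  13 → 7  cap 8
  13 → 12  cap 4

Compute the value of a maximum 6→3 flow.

Maximum flow value: 35

augment #1: 6→1→4→3 bottleneck 17, total now 17
augment #2: 6→8→4→3 bottleneck 6, total now 23
augment #3: 6→13→7→3 bottleneck 5, total now 28
augment #4: 6→13→12→3 bottleneck 4, total now 32
augment #5: 6→8→4→12→3 bottleneck 3, total now 35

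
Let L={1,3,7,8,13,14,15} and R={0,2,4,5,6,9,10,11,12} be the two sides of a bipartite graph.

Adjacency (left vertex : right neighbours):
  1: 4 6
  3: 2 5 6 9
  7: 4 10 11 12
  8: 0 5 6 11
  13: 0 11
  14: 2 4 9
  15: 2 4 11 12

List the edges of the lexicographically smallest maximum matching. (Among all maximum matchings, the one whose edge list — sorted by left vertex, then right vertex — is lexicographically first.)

Lex-smallest maximum matching: {(1,4), (3,2), (7,10), (8,0), (13,11), (14,9), (15,12)}

|M| = 7 (so the lex-smallest maximum matching has 7 edges)
process left vertices in ascending order; for each, take the smallest-labelled available neighbour that still permits 7 edges overall, or leave it unmatched if none does
lex-smallest matching: {1-4, 3-2, 7-10, 8-0, 13-11, 14-9, 15-12}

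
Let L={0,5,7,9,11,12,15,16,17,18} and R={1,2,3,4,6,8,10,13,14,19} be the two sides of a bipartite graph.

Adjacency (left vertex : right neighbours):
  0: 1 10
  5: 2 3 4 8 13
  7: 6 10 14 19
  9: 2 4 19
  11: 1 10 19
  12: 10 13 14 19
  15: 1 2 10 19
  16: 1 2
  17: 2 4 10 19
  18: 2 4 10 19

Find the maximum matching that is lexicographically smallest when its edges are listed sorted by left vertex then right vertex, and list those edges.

Lex-smallest maximum matching: {(0,1), (5,3), (7,6), (9,2), (11,10), (12,13), (15,19), (17,4)}

|M| = 8 (so the lex-smallest maximum matching has 8 edges)
process left vertices in ascending order; for each, take the smallest-labelled available neighbour that still permits 8 edges overall, or leave it unmatched if none does
lex-smallest matching: {0-1, 5-3, 7-6, 9-2, 11-10, 12-13, 15-19, 17-4}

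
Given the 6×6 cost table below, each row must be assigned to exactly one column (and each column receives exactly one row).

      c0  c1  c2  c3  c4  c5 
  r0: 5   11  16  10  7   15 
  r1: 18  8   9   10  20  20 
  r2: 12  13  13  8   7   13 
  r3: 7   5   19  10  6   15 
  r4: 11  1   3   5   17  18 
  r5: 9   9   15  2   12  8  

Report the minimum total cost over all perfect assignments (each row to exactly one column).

optimal assignment: row0→col0 (cost 5), row1→col2 (cost 9), row2→col5 (cost 13), row3→col4 (cost 6), row4→col1 (cost 1), row5→col3 (cost 2)
total = 5 + 9 + 13 + 6 + 1 + 2 = 36

Minimum assignment cost: 36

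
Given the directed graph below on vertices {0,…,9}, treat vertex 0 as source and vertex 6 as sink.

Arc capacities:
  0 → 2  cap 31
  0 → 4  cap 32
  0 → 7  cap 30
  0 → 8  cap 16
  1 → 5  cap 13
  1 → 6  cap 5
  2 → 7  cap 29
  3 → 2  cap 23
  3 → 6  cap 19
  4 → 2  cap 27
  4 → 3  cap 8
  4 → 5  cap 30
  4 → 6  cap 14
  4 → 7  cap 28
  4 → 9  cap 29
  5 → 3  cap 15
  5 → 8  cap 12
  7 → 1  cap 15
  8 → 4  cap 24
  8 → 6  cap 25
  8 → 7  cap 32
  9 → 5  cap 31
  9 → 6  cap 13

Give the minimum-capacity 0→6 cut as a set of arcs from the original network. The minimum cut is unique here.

augment #1: 0→4→6 push 14
augment #2: 0→8→6 push 16
augment #3: 0→4→3→6 push 8
augment #4: 0→4→9→6 push 10
augment #5: 0→7→1→6 push 5
augment #6: 0→7→1→5→3→6 push 10
max flow = 63; residual-reachable set from 0 gives S-side
cut edges (S→T): {(0,4), (0,8), (7,1)} total cap 63

Min-cut arcs: {(0,4), (0,8), (7,1)} (total capacity 63)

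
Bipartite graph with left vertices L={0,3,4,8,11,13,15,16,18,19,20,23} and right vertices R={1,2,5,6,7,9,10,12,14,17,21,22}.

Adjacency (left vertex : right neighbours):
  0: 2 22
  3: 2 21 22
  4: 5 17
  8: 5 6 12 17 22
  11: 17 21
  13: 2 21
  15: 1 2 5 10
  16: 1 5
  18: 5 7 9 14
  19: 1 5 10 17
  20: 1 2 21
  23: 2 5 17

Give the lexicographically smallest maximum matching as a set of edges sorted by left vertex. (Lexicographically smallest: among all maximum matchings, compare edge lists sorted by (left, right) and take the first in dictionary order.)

Lex-smallest maximum matching: {(0,2), (3,22), (4,5), (8,6), (11,17), (13,21), (15,1), (18,7), (19,10)}

|M| = 9 (so the lex-smallest maximum matching has 9 edges)
process left vertices in ascending order; for each, take the smallest-labelled available neighbour that still permits 9 edges overall, or leave it unmatched if none does
lex-smallest matching: {0-2, 3-22, 4-5, 8-6, 11-17, 13-21, 15-1, 18-7, 19-10}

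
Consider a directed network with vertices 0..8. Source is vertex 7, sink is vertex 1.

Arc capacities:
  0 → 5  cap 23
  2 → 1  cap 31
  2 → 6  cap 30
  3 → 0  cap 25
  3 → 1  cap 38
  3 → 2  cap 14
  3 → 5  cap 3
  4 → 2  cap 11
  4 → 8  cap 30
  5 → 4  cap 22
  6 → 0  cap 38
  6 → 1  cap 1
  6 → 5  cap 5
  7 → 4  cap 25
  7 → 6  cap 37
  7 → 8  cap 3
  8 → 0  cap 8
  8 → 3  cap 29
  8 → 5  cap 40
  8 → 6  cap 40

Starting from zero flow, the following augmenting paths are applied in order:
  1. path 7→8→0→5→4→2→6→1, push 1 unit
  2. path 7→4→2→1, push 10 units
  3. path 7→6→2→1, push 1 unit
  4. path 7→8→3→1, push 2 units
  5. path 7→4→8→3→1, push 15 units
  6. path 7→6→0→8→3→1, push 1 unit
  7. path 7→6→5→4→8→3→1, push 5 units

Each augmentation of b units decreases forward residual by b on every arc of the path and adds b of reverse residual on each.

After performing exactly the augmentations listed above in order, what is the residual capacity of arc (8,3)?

Residual capacity of (8,3): 6

after path 1 (7→8→0→5→4→2→6→1, push 1): res(8,3)=29
after path 2 (7→4→2→1, push 10): res(8,3)=29
after path 3 (7→6→2→1, push 1): res(8,3)=29
after path 4 (7→8→3→1, push 2): res(8,3)=27
after path 5 (7→4→8→3→1, push 15): res(8,3)=12
after path 6 (7→6→0→8→3→1, push 1): res(8,3)=11
after path 7 (7→6→5→4→8→3→1, push 5): res(8,3)=6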